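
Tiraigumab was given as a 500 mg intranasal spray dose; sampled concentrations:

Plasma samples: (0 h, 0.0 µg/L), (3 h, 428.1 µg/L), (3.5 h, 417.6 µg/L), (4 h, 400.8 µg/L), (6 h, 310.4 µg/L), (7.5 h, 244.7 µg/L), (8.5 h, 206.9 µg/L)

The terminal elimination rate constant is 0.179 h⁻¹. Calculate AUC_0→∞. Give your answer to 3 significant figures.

AUC = 3570 µg/L·h

Trapezoidal AUC_0→8.5:
  [0→3]: (0.0+428.1)/2 × 3 = 642.15
  [3→3.5]: (428.1+417.6)/2 × 0.5 = 211.425
  [3.5→4]: (417.6+400.8)/2 × 0.5 = 204.6
  [4→6]: (400.8+310.4)/2 × 2 = 711.2
  [6→7.5]: (310.4+244.7)/2 × 1.5 = 416.325
  [7.5→8.5]: (244.7+206.9)/2 × 1 = 225.8
  Sum = 2411.5 µg/L·h
Extrapolated tail: C_last / k_e = 206.9 / 0.179 = 1155.866
AUC_0→∞ = 2411.5 + 1155.866 = 3567.366 µg/L·h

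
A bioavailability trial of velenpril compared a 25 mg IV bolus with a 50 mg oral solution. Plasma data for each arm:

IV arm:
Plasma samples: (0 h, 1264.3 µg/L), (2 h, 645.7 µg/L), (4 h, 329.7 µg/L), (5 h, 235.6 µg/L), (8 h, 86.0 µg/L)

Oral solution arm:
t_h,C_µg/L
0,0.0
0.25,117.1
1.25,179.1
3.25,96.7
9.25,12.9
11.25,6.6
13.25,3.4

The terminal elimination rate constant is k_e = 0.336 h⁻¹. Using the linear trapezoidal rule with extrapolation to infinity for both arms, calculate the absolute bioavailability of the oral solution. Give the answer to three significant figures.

Trapezoidal AUC_0→8 (IV):
  [0→2]: (1264.3+645.7)/2 × 2 = 1910.0
  [2→4]: (645.7+329.7)/2 × 2 = 975.4
  [4→5]: (329.7+235.6)/2 × 1 = 282.65
  [5→8]: (235.6+86.0)/2 × 3 = 482.4
  Sum = 3650.45 µg/L·h
IV tail: 86.0/0.336 = 255.952; AUC_iv,0→∞ = 3650.45 + 255.952 = 3906.402 µg/L·h
Trapezoidal AUC_0→13.25 (oral solution):
  [0→0.25]: (0.0+117.1)/2 × 0.25 = 14.6375
  [0.25→1.25]: (117.1+179.1)/2 × 1 = 148.1
  [1.25→3.25]: (179.1+96.7)/2 × 2 = 275.8
  [3.25→9.25]: (96.7+12.9)/2 × 6 = 328.8
  [9.25→11.25]: (12.9+6.6)/2 × 2 = 19.5
  [11.25→13.25]: (6.6+3.4)/2 × 2 = 10.0
  Sum = 796.8375 µg/L·h
oral solution tail: 3.4/0.336 = 10.119; AUC_ev,0→∞ = 796.8375 + 10.119 = 806.9565 µg/L·h
F = (AUC_ev/D_ev)/(AUC_iv/D_iv) = (806.9565/50)/(3906.402/25) = 16.13913/156.25608 = 0.1033

F = 0.103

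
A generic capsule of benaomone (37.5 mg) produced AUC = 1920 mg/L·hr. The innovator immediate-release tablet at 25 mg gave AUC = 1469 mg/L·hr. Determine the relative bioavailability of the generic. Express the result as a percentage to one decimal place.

F_rel = (AUC_test/D_test) / (AUC_ref/D_ref)
      = (1920/37.5) / (1469/25)
      = 51.2 / 58.76 = 0.8713 = 87.13%

F_rel = 87.1%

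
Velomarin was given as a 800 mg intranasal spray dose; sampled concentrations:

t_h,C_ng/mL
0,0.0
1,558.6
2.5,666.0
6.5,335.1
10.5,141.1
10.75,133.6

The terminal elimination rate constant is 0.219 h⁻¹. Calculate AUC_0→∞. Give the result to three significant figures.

Trapezoidal AUC_0→10.75:
  [0→1]: (0.0+558.6)/2 × 1 = 279.3
  [1→2.5]: (558.6+666.0)/2 × 1.5 = 918.45
  [2.5→6.5]: (666.0+335.1)/2 × 4 = 2002.2
  [6.5→10.5]: (335.1+141.1)/2 × 4 = 952.4
  [10.5→10.75]: (141.1+133.6)/2 × 0.25 = 34.3375
  Sum = 4186.6875 ng/mL·h
Extrapolated tail: C_last / k_e = 133.6 / 0.219 = 610.046
AUC_0→∞ = 4186.6875 + 610.046 = 4796.7335 ng/mL·h

AUC = 4800 ng/mL·h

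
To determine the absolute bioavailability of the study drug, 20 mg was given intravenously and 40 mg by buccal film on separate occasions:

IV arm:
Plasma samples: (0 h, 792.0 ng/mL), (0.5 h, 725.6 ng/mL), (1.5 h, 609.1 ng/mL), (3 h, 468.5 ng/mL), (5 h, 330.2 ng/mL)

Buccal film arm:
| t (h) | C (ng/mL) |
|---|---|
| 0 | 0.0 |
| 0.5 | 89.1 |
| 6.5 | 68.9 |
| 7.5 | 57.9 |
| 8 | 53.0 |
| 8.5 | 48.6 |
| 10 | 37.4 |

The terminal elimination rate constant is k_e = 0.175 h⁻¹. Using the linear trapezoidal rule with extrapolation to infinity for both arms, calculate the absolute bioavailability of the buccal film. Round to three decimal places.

Trapezoidal AUC_0→5 (IV):
  [0→0.5]: (792.0+725.6)/2 × 0.5 = 379.4
  [0.5→1.5]: (725.6+609.1)/2 × 1 = 667.35
  [1.5→3]: (609.1+468.5)/2 × 1.5 = 808.2
  [3→5]: (468.5+330.2)/2 × 2 = 798.7
  Sum = 2653.65 ng/mL·h
IV tail: 330.2/0.175 = 1886.857; AUC_iv,0→∞ = 2653.65 + 1886.857 = 4540.507 ng/mL·h
Trapezoidal AUC_0→10 (buccal film):
  [0→0.5]: (0.0+89.1)/2 × 0.5 = 22.275
  [0.5→6.5]: (89.1+68.9)/2 × 6 = 474.0
  [6.5→7.5]: (68.9+57.9)/2 × 1 = 63.4
  [7.5→8]: (57.9+53.0)/2 × 0.5 = 27.725
  [8→8.5]: (53.0+48.6)/2 × 0.5 = 25.4
  [8.5→10]: (48.6+37.4)/2 × 1.5 = 64.5
  Sum = 677.3 ng/mL·h
buccal film tail: 37.4/0.175 = 213.714; AUC_ev,0→∞ = 677.3 + 213.714 = 891.014 ng/mL·h
F = (AUC_ev/D_ev)/(AUC_iv/D_iv) = (891.014/40)/(4540.507/20) = 22.27535/227.02535 = 0.0981

F = 0.098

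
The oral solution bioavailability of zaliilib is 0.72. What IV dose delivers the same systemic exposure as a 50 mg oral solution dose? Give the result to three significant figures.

Systemic exposure from an extravascular dose = F × D_ev, so the equivalent IV dose is F × D_ev.
D_iv = F × D_ev = 0.72 × 50 = 36 mg

D_iv = 36.0 mg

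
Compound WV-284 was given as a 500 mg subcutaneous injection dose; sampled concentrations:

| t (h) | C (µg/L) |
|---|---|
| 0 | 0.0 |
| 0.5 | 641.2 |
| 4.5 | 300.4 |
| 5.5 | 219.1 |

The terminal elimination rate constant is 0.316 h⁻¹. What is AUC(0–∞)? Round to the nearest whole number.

AUC = 2997 µg/L·h

Trapezoidal AUC_0→5.5:
  [0→0.5]: (0.0+641.2)/2 × 0.5 = 160.3
  [0.5→4.5]: (641.2+300.4)/2 × 4 = 1883.2
  [4.5→5.5]: (300.4+219.1)/2 × 1 = 259.75
  Sum = 2303.25 µg/L·h
Extrapolated tail: C_last / k_e = 219.1 / 0.316 = 693.354
AUC_0→∞ = 2303.25 + 693.354 = 2996.604 µg/L·h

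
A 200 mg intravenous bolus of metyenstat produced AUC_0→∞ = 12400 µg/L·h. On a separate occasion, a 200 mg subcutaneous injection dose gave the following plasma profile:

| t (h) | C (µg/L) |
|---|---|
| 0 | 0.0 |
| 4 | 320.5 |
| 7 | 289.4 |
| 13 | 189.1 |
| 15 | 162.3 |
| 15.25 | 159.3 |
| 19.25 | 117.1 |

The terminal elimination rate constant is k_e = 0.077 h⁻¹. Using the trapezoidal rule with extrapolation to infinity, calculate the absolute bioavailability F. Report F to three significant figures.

Trapezoidal AUC_0→19.25 (subcutaneous injection):
  [0→4]: (0.0+320.5)/2 × 4 = 641.0
  [4→7]: (320.5+289.4)/2 × 3 = 914.85
  [7→13]: (289.4+189.1)/2 × 6 = 1435.5
  [13→15]: (189.1+162.3)/2 × 2 = 351.4
  [15→15.25]: (162.3+159.3)/2 × 0.25 = 40.2
  [15.25→19.25]: (159.3+117.1)/2 × 4 = 552.8
  Sum = 3935.75 µg/L·h
Tail: C_last/k_e = 117.1/0.077 = 1520.779
AUC_0→∞ (subcutaneous injection) = 3935.75 + 1520.779 = 5456.529 µg/L·h
F = (AUC_ev/D_ev)/(AUC_iv/D_iv) = (5456.529/200)/(12400/200) = 27.282645/62 = 0.4400

F = 0.440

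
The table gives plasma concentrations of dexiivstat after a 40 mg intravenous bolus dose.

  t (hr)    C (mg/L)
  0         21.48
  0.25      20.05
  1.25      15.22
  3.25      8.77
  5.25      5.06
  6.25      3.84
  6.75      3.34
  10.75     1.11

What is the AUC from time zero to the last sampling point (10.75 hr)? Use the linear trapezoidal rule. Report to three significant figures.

AUC = 75.8 mg/L·hr

Trapezoidal AUC_0→10.75:
  [0→0.25]: (21.48+20.05)/2 × 0.25 = 5.19125
  [0.25→1.25]: (20.05+15.22)/2 × 1 = 17.635
  [1.25→3.25]: (15.22+8.77)/2 × 2 = 23.99
  [3.25→5.25]: (8.77+5.06)/2 × 2 = 13.83
  [5.25→6.25]: (5.06+3.84)/2 × 1 = 4.45
  [6.25→6.75]: (3.84+3.34)/2 × 0.5 = 1.795
  [6.75→10.75]: (3.34+1.11)/2 × 4 = 8.9
  Sum = 75.79125 mg/L·hr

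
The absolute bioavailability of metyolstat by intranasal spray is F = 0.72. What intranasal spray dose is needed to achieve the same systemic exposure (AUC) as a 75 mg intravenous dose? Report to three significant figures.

For equal systemic exposure: F × D_ev = D_iv
D_ev = D_iv / F = 75 / 0.72 = 104.167 mg

D_intranasal = 104 mg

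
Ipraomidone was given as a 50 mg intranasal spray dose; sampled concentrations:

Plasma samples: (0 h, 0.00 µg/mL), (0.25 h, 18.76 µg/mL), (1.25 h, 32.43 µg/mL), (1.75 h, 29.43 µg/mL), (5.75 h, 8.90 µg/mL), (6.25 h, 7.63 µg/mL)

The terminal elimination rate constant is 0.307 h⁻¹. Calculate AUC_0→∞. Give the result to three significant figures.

AUC = 149 µg/mL·h

Trapezoidal AUC_0→6.25:
  [0→0.25]: (0.00+18.76)/2 × 0.25 = 2.345
  [0.25→1.25]: (18.76+32.43)/2 × 1 = 25.595
  [1.25→1.75]: (32.43+29.43)/2 × 0.5 = 15.465
  [1.75→5.75]: (29.43+8.90)/2 × 4 = 76.66
  [5.75→6.25]: (8.90+7.63)/2 × 0.5 = 4.1325
  Sum = 124.1975 µg/mL·h
Extrapolated tail: C_last / k_e = 7.63 / 0.307 = 24.853
AUC_0→∞ = 124.1975 + 24.853 = 149.0505 µg/mL·h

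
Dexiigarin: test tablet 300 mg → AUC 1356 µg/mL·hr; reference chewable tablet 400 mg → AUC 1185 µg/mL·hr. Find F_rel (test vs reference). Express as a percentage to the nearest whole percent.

F_rel = 153%

F_rel = (AUC_test/D_test) / (AUC_ref/D_ref)
      = (1356/300) / (1185/400)
      = 4.52 / 2.9625 = 1.5257 = 152.57%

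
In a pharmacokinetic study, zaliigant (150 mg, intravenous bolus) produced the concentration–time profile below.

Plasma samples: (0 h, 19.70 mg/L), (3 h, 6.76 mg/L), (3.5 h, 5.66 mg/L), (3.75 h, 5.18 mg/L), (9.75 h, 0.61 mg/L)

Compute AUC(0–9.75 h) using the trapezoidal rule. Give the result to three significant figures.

Trapezoidal AUC_0→9.75:
  [0→3]: (19.70+6.76)/2 × 3 = 39.69
  [3→3.5]: (6.76+5.66)/2 × 0.5 = 3.105
  [3.5→3.75]: (5.66+5.18)/2 × 0.25 = 1.355
  [3.75→9.75]: (5.18+0.61)/2 × 6 = 17.37
  Sum = 61.52 mg/L·h

AUC = 61.5 mg/L·h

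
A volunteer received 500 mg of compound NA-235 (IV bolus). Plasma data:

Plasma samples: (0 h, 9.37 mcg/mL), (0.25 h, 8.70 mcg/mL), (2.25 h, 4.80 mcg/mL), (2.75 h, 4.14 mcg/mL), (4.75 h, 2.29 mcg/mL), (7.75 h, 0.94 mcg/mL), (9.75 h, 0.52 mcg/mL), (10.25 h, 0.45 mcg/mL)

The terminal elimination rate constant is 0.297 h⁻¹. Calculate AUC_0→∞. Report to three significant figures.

AUC = 32.5 mcg/mL·h

Trapezoidal AUC_0→10.25:
  [0→0.25]: (9.37+8.70)/2 × 0.25 = 2.25875
  [0.25→2.25]: (8.70+4.80)/2 × 2 = 13.5
  [2.25→2.75]: (4.80+4.14)/2 × 0.5 = 2.235
  [2.75→4.75]: (4.14+2.29)/2 × 2 = 6.43
  [4.75→7.75]: (2.29+0.94)/2 × 3 = 4.845
  [7.75→9.75]: (0.94+0.52)/2 × 2 = 1.46
  [9.75→10.25]: (0.52+0.45)/2 × 0.5 = 0.2425
  Sum = 30.97125 mcg/mL·h
Extrapolated tail: C_last / k_e = 0.45 / 0.297 = 1.515
AUC_0→∞ = 30.97125 + 1.515 = 32.48625 mcg/mL·h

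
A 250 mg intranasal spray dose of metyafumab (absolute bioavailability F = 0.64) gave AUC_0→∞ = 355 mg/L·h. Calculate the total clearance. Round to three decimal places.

CL = 0.451 L/h

CL = F × Dose / AUC_0→∞
   = 0.64 × 250 / 355 = 0.450704 L/h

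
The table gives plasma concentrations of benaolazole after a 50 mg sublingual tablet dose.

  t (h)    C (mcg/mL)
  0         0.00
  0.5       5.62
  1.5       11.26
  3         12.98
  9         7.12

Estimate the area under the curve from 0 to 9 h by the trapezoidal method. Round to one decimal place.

AUC = 88.3 mcg/mL·h

Trapezoidal AUC_0→9:
  [0→0.5]: (0.00+5.62)/2 × 0.5 = 1.405
  [0.5→1.5]: (5.62+11.26)/2 × 1 = 8.44
  [1.5→3]: (11.26+12.98)/2 × 1.5 = 18.18
  [3→9]: (12.98+7.12)/2 × 6 = 60.3
  Sum = 88.325 mcg/mL·h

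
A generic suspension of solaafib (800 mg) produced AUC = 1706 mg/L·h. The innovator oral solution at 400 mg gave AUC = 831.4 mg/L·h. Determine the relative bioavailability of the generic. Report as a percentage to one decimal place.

F_rel = (AUC_test/D_test) / (AUC_ref/D_ref)
      = (1706/800) / (831.4/400)
      = 2.1325 / 2.0785 = 1.0260 = 102.60%

F_rel = 102.6%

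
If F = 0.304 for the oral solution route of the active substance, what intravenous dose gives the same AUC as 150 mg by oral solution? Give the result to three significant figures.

Systemic exposure from an extravascular dose = F × D_ev, so the equivalent IV dose is F × D_ev.
D_iv = F × D_ev = 0.304 × 150 = 45.6 mg

D_iv = 45.6 mg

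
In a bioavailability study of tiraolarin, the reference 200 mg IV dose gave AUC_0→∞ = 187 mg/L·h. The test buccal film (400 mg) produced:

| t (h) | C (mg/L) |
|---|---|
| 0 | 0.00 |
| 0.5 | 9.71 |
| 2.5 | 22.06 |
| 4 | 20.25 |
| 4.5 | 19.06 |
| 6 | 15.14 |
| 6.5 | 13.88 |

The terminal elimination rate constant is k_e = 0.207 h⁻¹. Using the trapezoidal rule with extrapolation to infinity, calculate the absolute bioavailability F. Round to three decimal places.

Trapezoidal AUC_0→6.5 (buccal film):
  [0→0.5]: (0.00+9.71)/2 × 0.5 = 2.4275
  [0.5→2.5]: (9.71+22.06)/2 × 2 = 31.77
  [2.5→4]: (22.06+20.25)/2 × 1.5 = 31.7325
  [4→4.5]: (20.25+19.06)/2 × 0.5 = 9.8275
  [4.5→6]: (19.06+15.14)/2 × 1.5 = 25.65
  [6→6.5]: (15.14+13.88)/2 × 0.5 = 7.255
  Sum = 108.6625 mg/L·h
Tail: C_last/k_e = 13.88/0.207 = 67.053
AUC_0→∞ (buccal film) = 108.6625 + 67.053 = 175.7155 mg/L·h
F = (AUC_ev/D_ev)/(AUC_iv/D_iv) = (175.7155/400)/(187/200) = 0.43928875/0.935 = 0.4698

F = 0.470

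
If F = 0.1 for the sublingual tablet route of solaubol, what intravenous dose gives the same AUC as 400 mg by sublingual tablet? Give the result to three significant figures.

D_iv = 40.0 mg

Systemic exposure from an extravascular dose = F × D_ev, so the equivalent IV dose is F × D_ev.
D_iv = F × D_ev = 0.1 × 400 = 40 mg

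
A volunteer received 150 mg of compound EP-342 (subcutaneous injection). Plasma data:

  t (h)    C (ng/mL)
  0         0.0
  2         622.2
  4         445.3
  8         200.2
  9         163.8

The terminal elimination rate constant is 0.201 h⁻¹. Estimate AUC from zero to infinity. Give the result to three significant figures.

AUC = 3980 ng/mL·h

Trapezoidal AUC_0→9:
  [0→2]: (0.0+622.2)/2 × 2 = 622.2
  [2→4]: (622.2+445.3)/2 × 2 = 1067.5
  [4→8]: (445.3+200.2)/2 × 4 = 1291.0
  [8→9]: (200.2+163.8)/2 × 1 = 182.0
  Sum = 3162.7 ng/mL·h
Extrapolated tail: C_last / k_e = 163.8 / 0.201 = 814.925
AUC_0→∞ = 3162.7 + 814.925 = 3977.625 ng/mL·h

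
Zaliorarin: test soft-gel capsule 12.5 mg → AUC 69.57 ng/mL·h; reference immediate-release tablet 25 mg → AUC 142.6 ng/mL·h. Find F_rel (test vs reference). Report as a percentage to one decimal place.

F_rel = 97.6%

F_rel = (AUC_test/D_test) / (AUC_ref/D_ref)
      = (69.57/12.5) / (142.6/25)
      = 5.5656 / 5.704 = 0.9757 = 97.57%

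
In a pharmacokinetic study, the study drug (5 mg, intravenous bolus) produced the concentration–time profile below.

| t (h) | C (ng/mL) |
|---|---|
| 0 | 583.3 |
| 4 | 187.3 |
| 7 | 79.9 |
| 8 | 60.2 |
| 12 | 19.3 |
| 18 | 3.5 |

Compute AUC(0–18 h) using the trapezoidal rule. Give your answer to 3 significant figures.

Trapezoidal AUC_0→18:
  [0→4]: (583.3+187.3)/2 × 4 = 1541.2
  [4→7]: (187.3+79.9)/2 × 3 = 400.8
  [7→8]: (79.9+60.2)/2 × 1 = 70.05
  [8→12]: (60.2+19.3)/2 × 4 = 159.0
  [12→18]: (19.3+3.5)/2 × 6 = 68.4
  Sum = 2239.45 ng/mL·h

AUC = 2240 ng/mL·h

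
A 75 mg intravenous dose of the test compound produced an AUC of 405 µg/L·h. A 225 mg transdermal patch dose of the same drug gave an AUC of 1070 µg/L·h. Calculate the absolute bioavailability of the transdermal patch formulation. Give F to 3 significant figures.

F = (AUC_ev / D_ev) / (AUC_iv / D_iv)
  = (1070/225) / (405/75)
  = 4.75556 / 5.4 = 0.8807

F = 0.881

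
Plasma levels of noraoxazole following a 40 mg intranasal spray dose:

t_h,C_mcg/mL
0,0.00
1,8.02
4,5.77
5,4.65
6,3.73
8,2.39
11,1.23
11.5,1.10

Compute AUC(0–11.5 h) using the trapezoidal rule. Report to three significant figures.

Trapezoidal AUC_0→11.5:
  [0→1]: (0.00+8.02)/2 × 1 = 4.01
  [1→4]: (8.02+5.77)/2 × 3 = 20.685
  [4→5]: (5.77+4.65)/2 × 1 = 5.21
  [5→6]: (4.65+3.73)/2 × 1 = 4.19
  [6→8]: (3.73+2.39)/2 × 2 = 6.12
  [8→11]: (2.39+1.23)/2 × 3 = 5.43
  [11→11.5]: (1.23+1.10)/2 × 0.5 = 0.5825
  Sum = 46.2275 mcg/mL·h

AUC = 46.2 mcg/mL·h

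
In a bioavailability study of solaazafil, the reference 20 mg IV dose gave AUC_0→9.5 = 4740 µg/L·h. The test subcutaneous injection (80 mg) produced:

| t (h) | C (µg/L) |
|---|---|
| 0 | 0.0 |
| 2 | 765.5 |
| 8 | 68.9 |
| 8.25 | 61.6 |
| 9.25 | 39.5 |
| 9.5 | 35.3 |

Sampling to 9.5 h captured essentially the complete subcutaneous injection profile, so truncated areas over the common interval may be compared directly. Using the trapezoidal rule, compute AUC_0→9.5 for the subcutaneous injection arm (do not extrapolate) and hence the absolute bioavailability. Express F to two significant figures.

Trapezoidal AUC_0→9.5 (subcutaneous injection):
  [0→2]: (0.0+765.5)/2 × 2 = 765.5
  [2→8]: (765.5+68.9)/2 × 6 = 2503.2
  [8→8.25]: (68.9+61.6)/2 × 0.25 = 16.3125
  [8.25→9.25]: (61.6+39.5)/2 × 1 = 50.55
  [9.25→9.5]: (39.5+35.3)/2 × 0.25 = 9.35
  Sum = 3344.9125 µg/L·h
F = (AUC_ev/D_ev)/(AUC_iv/D_iv) = (3344.9125/80)/(4740/20) = 41.8114/237 = 0.1764

F = 0.18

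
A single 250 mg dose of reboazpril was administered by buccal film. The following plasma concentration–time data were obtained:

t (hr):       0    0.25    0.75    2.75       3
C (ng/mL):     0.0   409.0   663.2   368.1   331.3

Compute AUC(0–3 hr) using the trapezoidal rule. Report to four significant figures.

AUC = 1438 ng/mL·hr

Trapezoidal AUC_0→3:
  [0→0.25]: (0.0+409.0)/2 × 0.25 = 51.125
  [0.25→0.75]: (409.0+663.2)/2 × 0.5 = 268.05
  [0.75→2.75]: (663.2+368.1)/2 × 2 = 1031.3
  [2.75→3]: (368.1+331.3)/2 × 0.25 = 87.425
  Sum = 1437.9 ng/mL·hr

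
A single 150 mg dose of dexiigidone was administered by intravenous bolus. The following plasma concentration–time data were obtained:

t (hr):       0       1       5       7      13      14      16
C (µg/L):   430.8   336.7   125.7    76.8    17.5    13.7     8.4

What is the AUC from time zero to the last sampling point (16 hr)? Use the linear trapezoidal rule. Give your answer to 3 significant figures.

AUC = 1830 µg/L·hr

Trapezoidal AUC_0→16:
  [0→1]: (430.8+336.7)/2 × 1 = 383.75
  [1→5]: (336.7+125.7)/2 × 4 = 924.8
  [5→7]: (125.7+76.8)/2 × 2 = 202.5
  [7→13]: (76.8+17.5)/2 × 6 = 282.9
  [13→14]: (17.5+13.7)/2 × 1 = 15.6
  [14→16]: (13.7+8.4)/2 × 2 = 22.1
  Sum = 1831.65 µg/L·hr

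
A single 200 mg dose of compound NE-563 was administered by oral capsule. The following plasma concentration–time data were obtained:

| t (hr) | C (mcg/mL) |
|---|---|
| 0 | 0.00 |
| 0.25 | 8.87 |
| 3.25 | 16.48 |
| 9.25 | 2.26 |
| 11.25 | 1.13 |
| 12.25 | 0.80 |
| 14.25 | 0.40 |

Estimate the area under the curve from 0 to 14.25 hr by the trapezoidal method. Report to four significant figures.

AUC = 100.9 mcg/mL·hr

Trapezoidal AUC_0→14.25:
  [0→0.25]: (0.00+8.87)/2 × 0.25 = 1.10875
  [0.25→3.25]: (8.87+16.48)/2 × 3 = 38.025
  [3.25→9.25]: (16.48+2.26)/2 × 6 = 56.22
  [9.25→11.25]: (2.26+1.13)/2 × 2 = 3.39
  [11.25→12.25]: (1.13+0.80)/2 × 1 = 0.965
  [12.25→14.25]: (0.80+0.40)/2 × 2 = 1.2
  Sum = 100.90875 mcg/mL·hr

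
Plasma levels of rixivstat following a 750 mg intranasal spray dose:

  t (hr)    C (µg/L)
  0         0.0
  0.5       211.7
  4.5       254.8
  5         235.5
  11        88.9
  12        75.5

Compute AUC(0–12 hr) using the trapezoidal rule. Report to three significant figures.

Trapezoidal AUC_0→12:
  [0→0.5]: (0.0+211.7)/2 × 0.5 = 52.925
  [0.5→4.5]: (211.7+254.8)/2 × 4 = 933.0
  [4.5→5]: (254.8+235.5)/2 × 0.5 = 122.575
  [5→11]: (235.5+88.9)/2 × 6 = 973.2
  [11→12]: (88.9+75.5)/2 × 1 = 82.2
  Sum = 2163.9 µg/L·hr

AUC = 2160 µg/L·hr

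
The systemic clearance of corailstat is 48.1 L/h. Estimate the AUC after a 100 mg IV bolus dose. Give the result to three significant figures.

AUC = 2.08 mg/L·h

AUC_0→∞ = Dose_iv / CL
        = 100 / 48.1 = 2.079 mg/L·h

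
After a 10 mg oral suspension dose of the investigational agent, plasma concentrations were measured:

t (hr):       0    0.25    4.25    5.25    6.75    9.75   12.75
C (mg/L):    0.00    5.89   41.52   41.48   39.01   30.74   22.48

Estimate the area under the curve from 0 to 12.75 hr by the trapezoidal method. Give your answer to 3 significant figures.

AUC = 382 mg/L·hr

Trapezoidal AUC_0→12.75:
  [0→0.25]: (0.00+5.89)/2 × 0.25 = 0.73625
  [0.25→4.25]: (5.89+41.52)/2 × 4 = 94.82
  [4.25→5.25]: (41.52+41.48)/2 × 1 = 41.5
  [5.25→6.75]: (41.48+39.01)/2 × 1.5 = 60.3675
  [6.75→9.75]: (39.01+30.74)/2 × 3 = 104.625
  [9.75→12.75]: (30.74+22.48)/2 × 3 = 79.83
  Sum = 381.87875 mg/L·hr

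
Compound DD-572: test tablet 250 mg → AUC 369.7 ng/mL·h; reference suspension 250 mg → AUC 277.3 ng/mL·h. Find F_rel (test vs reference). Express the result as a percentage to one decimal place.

F_rel = (AUC_test/D_test) / (AUC_ref/D_ref)
      = (369.7/250) / (277.3/250)
      = 1.4788 / 1.1092 = 1.3332 = 133.32%

F_rel = 133.3%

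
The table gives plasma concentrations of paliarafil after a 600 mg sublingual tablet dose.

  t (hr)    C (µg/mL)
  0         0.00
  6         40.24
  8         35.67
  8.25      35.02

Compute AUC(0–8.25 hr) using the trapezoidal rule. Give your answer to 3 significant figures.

AUC = 205 µg/mL·hr

Trapezoidal AUC_0→8.25:
  [0→6]: (0.00+40.24)/2 × 6 = 120.72
  [6→8]: (40.24+35.67)/2 × 2 = 75.91
  [8→8.25]: (35.67+35.02)/2 × 0.25 = 8.83625
  Sum = 205.46625 µg/mL·hr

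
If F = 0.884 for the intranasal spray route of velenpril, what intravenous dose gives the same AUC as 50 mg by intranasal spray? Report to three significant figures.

D_iv = 44.2 mg

Systemic exposure from an extravascular dose = F × D_ev, so the equivalent IV dose is F × D_ev.
D_iv = F × D_ev = 0.884 × 50 = 44.2 mg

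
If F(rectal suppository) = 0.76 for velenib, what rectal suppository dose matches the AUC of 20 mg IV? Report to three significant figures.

D_rectal = 26.3 mg

For equal systemic exposure: F × D_ev = D_iv
D_ev = D_iv / F = 20 / 0.76 = 26.3158 mg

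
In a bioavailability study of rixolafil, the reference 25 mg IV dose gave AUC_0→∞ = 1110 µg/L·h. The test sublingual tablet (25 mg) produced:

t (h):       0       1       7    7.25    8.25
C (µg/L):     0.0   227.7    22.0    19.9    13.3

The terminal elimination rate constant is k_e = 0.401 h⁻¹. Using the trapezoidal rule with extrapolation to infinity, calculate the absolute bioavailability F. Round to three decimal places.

F = 0.827

Trapezoidal AUC_0→8.25 (sublingual tablet):
  [0→1]: (0.0+227.7)/2 × 1 = 113.85
  [1→7]: (227.7+22.0)/2 × 6 = 749.1
  [7→7.25]: (22.0+19.9)/2 × 0.25 = 5.2375
  [7.25→8.25]: (19.9+13.3)/2 × 1 = 16.6
  Sum = 884.7875 µg/L·h
Tail: C_last/k_e = 13.3/0.401 = 33.167
AUC_0→∞ (sublingual tablet) = 884.7875 + 33.167 = 917.9545 µg/L·h
F = (AUC_ev/D_ev)/(AUC_iv/D_iv) = (917.9545/25)/(1110/25) = 36.71818/44.4 = 0.8270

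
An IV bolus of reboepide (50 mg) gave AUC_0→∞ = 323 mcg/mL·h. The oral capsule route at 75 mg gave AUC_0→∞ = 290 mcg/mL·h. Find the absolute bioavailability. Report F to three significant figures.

F = 0.599

F = (AUC_ev / D_ev) / (AUC_iv / D_iv)
  = (290/75) / (323/50)
  = 3.86667 / 6.46 = 0.5986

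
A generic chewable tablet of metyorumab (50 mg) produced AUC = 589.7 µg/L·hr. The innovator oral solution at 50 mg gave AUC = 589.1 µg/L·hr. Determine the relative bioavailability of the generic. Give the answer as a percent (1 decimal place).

F_rel = 100.1%

F_rel = (AUC_test/D_test) / (AUC_ref/D_ref)
      = (589.7/50) / (589.1/50)
      = 11.794 / 11.782 = 1.0010 = 100.10%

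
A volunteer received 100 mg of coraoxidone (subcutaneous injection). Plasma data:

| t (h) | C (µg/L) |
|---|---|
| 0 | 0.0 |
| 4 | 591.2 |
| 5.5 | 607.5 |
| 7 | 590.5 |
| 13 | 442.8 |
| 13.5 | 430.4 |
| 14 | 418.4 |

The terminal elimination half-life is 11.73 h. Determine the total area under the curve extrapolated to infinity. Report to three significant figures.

Trapezoidal AUC_0→14:
  [0→4]: (0.0+591.2)/2 × 4 = 1182.4
  [4→5.5]: (591.2+607.5)/2 × 1.5 = 899.025
  [5.5→7]: (607.5+590.5)/2 × 1.5 = 898.5
  [7→13]: (590.5+442.8)/2 × 6 = 3099.9
  [13→13.5]: (442.8+430.4)/2 × 0.5 = 218.3
  [13.5→14]: (430.4+418.4)/2 × 0.5 = 212.2
  Sum = 6510.325 µg/L·h
k_e = ln2 / t½ = 0.693147 / 11.73 = 0.0591 h^-1
Extrapolated tail: C_last / k_e = 418.4 / 0.0591 = 7079.526
AUC_0→∞ = 6510.325 + 7079.526 = 13589.851 µg/L·h

AUC = 13600 µg/L·h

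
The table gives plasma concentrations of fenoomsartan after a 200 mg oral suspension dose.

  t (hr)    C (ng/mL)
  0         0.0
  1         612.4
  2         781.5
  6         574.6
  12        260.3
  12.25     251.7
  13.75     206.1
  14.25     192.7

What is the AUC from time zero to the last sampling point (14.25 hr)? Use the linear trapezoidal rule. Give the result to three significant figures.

AUC = 6730 ng/mL·hr

Trapezoidal AUC_0→14.25:
  [0→1]: (0.0+612.4)/2 × 1 = 306.2
  [1→2]: (612.4+781.5)/2 × 1 = 696.95
  [2→6]: (781.5+574.6)/2 × 4 = 2712.2
  [6→12]: (574.6+260.3)/2 × 6 = 2504.7
  [12→12.25]: (260.3+251.7)/2 × 0.25 = 64.0
  [12.25→13.75]: (251.7+206.1)/2 × 1.5 = 343.35
  [13.75→14.25]: (206.1+192.7)/2 × 0.5 = 99.7
  Sum = 6727.1 ng/mL·hr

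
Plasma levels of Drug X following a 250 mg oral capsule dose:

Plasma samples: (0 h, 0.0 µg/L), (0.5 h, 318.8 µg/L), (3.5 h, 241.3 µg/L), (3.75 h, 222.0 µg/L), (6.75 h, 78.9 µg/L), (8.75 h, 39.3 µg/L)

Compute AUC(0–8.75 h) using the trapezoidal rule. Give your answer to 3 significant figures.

Trapezoidal AUC_0→8.75:
  [0→0.5]: (0.0+318.8)/2 × 0.5 = 79.7
  [0.5→3.5]: (318.8+241.3)/2 × 3 = 840.15
  [3.5→3.75]: (241.3+222.0)/2 × 0.25 = 57.9125
  [3.75→6.75]: (222.0+78.9)/2 × 3 = 451.35
  [6.75→8.75]: (78.9+39.3)/2 × 2 = 118.2
  Sum = 1547.3125 µg/L·h

AUC = 1550 µg/L·h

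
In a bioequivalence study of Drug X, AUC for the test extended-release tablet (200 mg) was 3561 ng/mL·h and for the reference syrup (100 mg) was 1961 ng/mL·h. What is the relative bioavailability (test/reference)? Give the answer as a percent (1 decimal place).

F_rel = (AUC_test/D_test) / (AUC_ref/D_ref)
      = (3561/200) / (1961/100)
      = 17.805 / 19.61 = 0.9080 = 90.80%

F_rel = 90.8%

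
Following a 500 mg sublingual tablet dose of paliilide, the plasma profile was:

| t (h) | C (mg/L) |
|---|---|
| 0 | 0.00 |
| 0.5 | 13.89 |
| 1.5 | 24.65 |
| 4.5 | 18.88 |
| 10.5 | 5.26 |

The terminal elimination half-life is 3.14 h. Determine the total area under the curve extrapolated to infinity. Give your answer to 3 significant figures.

AUC = 184 mg/L·h

Trapezoidal AUC_0→10.5:
  [0→0.5]: (0.00+13.89)/2 × 0.5 = 3.4725
  [0.5→1.5]: (13.89+24.65)/2 × 1 = 19.27
  [1.5→4.5]: (24.65+18.88)/2 × 3 = 65.295
  [4.5→10.5]: (18.88+5.26)/2 × 6 = 72.42
  Sum = 160.4575 mg/L·h
k_e = ln2 / t½ = 0.693147 / 3.14 = 0.2207 h^-1
Extrapolated tail: C_last / k_e = 5.26 / 0.2207 = 23.833
AUC_0→∞ = 160.4575 + 23.833 = 184.2905 mg/L·h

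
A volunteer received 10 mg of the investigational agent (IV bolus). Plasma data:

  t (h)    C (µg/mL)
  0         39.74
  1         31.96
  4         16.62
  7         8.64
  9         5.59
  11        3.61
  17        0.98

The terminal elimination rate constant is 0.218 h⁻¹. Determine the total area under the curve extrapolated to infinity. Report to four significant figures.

Trapezoidal AUC_0→17:
  [0→1]: (39.74+31.96)/2 × 1 = 35.85
  [1→4]: (31.96+16.62)/2 × 3 = 72.87
  [4→7]: (16.62+8.64)/2 × 3 = 37.89
  [7→9]: (8.64+5.59)/2 × 2 = 14.23
  [9→11]: (5.59+3.61)/2 × 2 = 9.2
  [11→17]: (3.61+0.98)/2 × 6 = 13.77
  Sum = 183.81 µg/mL·h
Extrapolated tail: C_last / k_e = 0.98 / 0.218 = 4.495
AUC_0→∞ = 183.81 + 4.495 = 188.305 µg/mL·h

AUC = 188.3 µg/mL·h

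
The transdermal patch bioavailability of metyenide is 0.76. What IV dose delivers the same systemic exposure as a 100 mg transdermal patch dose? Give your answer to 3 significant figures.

D_iv = 76.0 mg

Systemic exposure from an extravascular dose = F × D_ev, so the equivalent IV dose is F × D_ev.
D_iv = F × D_ev = 0.76 × 100 = 76 mg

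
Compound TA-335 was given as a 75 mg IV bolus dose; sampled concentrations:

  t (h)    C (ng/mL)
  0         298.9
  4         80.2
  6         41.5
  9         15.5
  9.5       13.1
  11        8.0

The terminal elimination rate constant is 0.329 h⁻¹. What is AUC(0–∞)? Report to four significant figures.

AUC = 1013 ng/mL·h

Trapezoidal AUC_0→11:
  [0→4]: (298.9+80.2)/2 × 4 = 758.2
  [4→6]: (80.2+41.5)/2 × 2 = 121.7
  [6→9]: (41.5+15.5)/2 × 3 = 85.5
  [9→9.5]: (15.5+13.1)/2 × 0.5 = 7.15
  [9.5→11]: (13.1+8.0)/2 × 1.5 = 15.825
  Sum = 988.375 ng/mL·h
Extrapolated tail: C_last / k_e = 8.0 / 0.329 = 24.316
AUC_0→∞ = 988.375 + 24.316 = 1012.691 ng/mL·h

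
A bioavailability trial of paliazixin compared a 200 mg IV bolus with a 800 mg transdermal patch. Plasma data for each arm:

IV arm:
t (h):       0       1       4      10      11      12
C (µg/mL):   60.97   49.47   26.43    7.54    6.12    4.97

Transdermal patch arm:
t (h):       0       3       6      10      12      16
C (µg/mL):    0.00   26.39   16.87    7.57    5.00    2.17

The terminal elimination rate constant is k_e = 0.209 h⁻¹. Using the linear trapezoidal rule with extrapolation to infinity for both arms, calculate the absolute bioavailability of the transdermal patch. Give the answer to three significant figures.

Trapezoidal AUC_0→12 (IV):
  [0→1]: (60.97+49.47)/2 × 1 = 55.22
  [1→4]: (49.47+26.43)/2 × 3 = 113.85
  [4→10]: (26.43+7.54)/2 × 6 = 101.91
  [10→11]: (7.54+6.12)/2 × 1 = 6.83
  [11→12]: (6.12+4.97)/2 × 1 = 5.545
  Sum = 283.355 µg/mL·h
IV tail: 4.97/0.209 = 23.780; AUC_iv,0→∞ = 283.355 + 23.780 = 307.135 µg/mL·h
Trapezoidal AUC_0→16 (transdermal patch):
  [0→3]: (0.00+26.39)/2 × 3 = 39.585
  [3→6]: (26.39+16.87)/2 × 3 = 64.89
  [6→10]: (16.87+7.57)/2 × 4 = 48.88
  [10→12]: (7.57+5.00)/2 × 2 = 12.57
  [12→16]: (5.00+2.17)/2 × 4 = 14.34
  Sum = 180.265 µg/mL·h
transdermal patch tail: 2.17/0.209 = 10.383; AUC_ev,0→∞ = 180.265 + 10.383 = 190.648 µg/mL·h
F = (AUC_ev/D_ev)/(AUC_iv/D_iv) = (190.648/800)/(307.135/200) = 0.23831/1.535675 = 0.1552

F = 0.155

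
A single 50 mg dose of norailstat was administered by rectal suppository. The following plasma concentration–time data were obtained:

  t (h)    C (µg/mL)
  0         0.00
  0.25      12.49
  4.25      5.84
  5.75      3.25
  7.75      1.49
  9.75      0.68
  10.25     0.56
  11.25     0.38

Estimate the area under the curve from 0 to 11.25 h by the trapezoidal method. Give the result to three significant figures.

Trapezoidal AUC_0→11.25:
  [0→0.25]: (0.00+12.49)/2 × 0.25 = 1.56125
  [0.25→4.25]: (12.49+5.84)/2 × 4 = 36.66
  [4.25→5.75]: (5.84+3.25)/2 × 1.5 = 6.8175
  [5.75→7.75]: (3.25+1.49)/2 × 2 = 4.74
  [7.75→9.75]: (1.49+0.68)/2 × 2 = 2.17
  [9.75→10.25]: (0.68+0.56)/2 × 0.5 = 0.31
  [10.25→11.25]: (0.56+0.38)/2 × 1 = 0.47
  Sum = 52.72875 µg/mL·h

AUC = 52.7 µg/mL·h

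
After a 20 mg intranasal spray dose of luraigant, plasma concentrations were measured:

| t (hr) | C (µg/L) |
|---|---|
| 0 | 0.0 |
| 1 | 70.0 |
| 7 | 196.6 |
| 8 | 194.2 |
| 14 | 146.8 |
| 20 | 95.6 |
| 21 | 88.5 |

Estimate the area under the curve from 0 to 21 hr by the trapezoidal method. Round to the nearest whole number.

AUC = 2872 µg/L·hr

Trapezoidal AUC_0→21:
  [0→1]: (0.0+70.0)/2 × 1 = 35.0
  [1→7]: (70.0+196.6)/2 × 6 = 799.8
  [7→8]: (196.6+194.2)/2 × 1 = 195.4
  [8→14]: (194.2+146.8)/2 × 6 = 1023.0
  [14→20]: (146.8+95.6)/2 × 6 = 727.2
  [20→21]: (95.6+88.5)/2 × 1 = 92.05
  Sum = 2872.45 µg/L·hr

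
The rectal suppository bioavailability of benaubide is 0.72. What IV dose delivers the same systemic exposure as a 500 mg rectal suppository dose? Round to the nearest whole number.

Systemic exposure from an extravascular dose = F × D_ev, so the equivalent IV dose is F × D_ev.
D_iv = F × D_ev = 0.72 × 500 = 360 mg

D_iv = 360 mg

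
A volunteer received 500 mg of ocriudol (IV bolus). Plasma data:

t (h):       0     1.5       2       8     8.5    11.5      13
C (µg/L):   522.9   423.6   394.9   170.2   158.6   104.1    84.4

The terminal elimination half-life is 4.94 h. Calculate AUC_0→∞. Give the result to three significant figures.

AUC = 3830 µg/L·h

Trapezoidal AUC_0→13:
  [0→1.5]: (522.9+423.6)/2 × 1.5 = 709.875
  [1.5→2]: (423.6+394.9)/2 × 0.5 = 204.625
  [2→8]: (394.9+170.2)/2 × 6 = 1695.3
  [8→8.5]: (170.2+158.6)/2 × 0.5 = 82.2
  [8.5→11.5]: (158.6+104.1)/2 × 3 = 394.05
  [11.5→13]: (104.1+84.4)/2 × 1.5 = 141.375
  Sum = 3227.425 µg/L·h
k_e = ln2 / t½ = 0.693147 / 4.94 = 0.1403 h^-1
Extrapolated tail: C_last / k_e = 84.4 / 0.1403 = 601.568
AUC_0→∞ = 3227.425 + 601.568 = 3828.993 µg/L·h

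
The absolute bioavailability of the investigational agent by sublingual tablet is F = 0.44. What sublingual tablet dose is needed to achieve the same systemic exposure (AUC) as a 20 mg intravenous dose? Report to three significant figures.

For equal systemic exposure: F × D_ev = D_iv
D_ev = D_iv / F = 20 / 0.44 = 45.4545 mg

D_sublingual = 45.5 mg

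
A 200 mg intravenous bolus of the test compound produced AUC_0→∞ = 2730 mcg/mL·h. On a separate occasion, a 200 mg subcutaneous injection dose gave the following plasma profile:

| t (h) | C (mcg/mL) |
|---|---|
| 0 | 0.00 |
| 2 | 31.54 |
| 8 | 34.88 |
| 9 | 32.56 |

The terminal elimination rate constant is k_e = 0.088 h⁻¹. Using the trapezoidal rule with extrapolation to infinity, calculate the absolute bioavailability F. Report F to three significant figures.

F = 0.232

Trapezoidal AUC_0→9 (subcutaneous injection):
  [0→2]: (0.00+31.54)/2 × 2 = 31.54
  [2→8]: (31.54+34.88)/2 × 6 = 199.26
  [8→9]: (34.88+32.56)/2 × 1 = 33.72
  Sum = 264.52 mcg/mL·h
Tail: C_last/k_e = 32.56/0.088 = 370.000
AUC_0→∞ (subcutaneous injection) = 264.52 + 370.000 = 634.52 mcg/mL·h
F = (AUC_ev/D_ev)/(AUC_iv/D_iv) = (634.52/200)/(2730/200) = 3.1726/13.65 = 0.2324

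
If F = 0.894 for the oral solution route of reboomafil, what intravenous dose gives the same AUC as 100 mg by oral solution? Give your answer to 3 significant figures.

D_iv = 89.4 mg

Systemic exposure from an extravascular dose = F × D_ev, so the equivalent IV dose is F × D_ev.
D_iv = F × D_ev = 0.894 × 100 = 89.4 mg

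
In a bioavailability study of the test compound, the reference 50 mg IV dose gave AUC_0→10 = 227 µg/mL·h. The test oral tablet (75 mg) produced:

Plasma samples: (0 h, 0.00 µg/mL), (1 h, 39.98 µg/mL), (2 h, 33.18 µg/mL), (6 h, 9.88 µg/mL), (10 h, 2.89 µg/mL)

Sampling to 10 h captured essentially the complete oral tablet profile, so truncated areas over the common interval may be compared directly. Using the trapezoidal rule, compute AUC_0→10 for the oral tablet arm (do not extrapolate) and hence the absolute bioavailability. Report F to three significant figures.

Trapezoidal AUC_0→10 (oral tablet):
  [0→1]: (0.00+39.98)/2 × 1 = 19.99
  [1→2]: (39.98+33.18)/2 × 1 = 36.58
  [2→6]: (33.18+9.88)/2 × 4 = 86.12
  [6→10]: (9.88+2.89)/2 × 4 = 25.54
  Sum = 168.23 µg/mL·h
F = (AUC_ev/D_ev)/(AUC_iv/D_iv) = (168.23/75)/(227/50) = 2.24307/4.54 = 0.4941

F = 0.494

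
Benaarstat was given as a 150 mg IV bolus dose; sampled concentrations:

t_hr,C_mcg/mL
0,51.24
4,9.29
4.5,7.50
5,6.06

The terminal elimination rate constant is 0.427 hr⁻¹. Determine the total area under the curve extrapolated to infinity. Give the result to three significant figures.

AUC = 143 mcg/mL·hr

Trapezoidal AUC_0→5:
  [0→4]: (51.24+9.29)/2 × 4 = 121.06
  [4→4.5]: (9.29+7.50)/2 × 0.5 = 4.1975
  [4.5→5]: (7.50+6.06)/2 × 0.5 = 3.39
  Sum = 128.6475 mcg/mL·hr
Extrapolated tail: C_last / k_e = 6.06 / 0.427 = 14.192
AUC_0→∞ = 128.6475 + 14.192 = 142.8395 mcg/mL·hr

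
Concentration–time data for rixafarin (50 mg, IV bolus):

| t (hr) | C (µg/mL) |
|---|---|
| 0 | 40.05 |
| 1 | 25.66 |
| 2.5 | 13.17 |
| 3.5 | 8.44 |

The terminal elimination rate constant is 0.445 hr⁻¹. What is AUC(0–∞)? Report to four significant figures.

AUC = 91.75 µg/mL·hr

Trapezoidal AUC_0→3.5:
  [0→1]: (40.05+25.66)/2 × 1 = 32.855
  [1→2.5]: (25.66+13.17)/2 × 1.5 = 29.1225
  [2.5→3.5]: (13.17+8.44)/2 × 1 = 10.805
  Sum = 72.7825 µg/mL·hr
Extrapolated tail: C_last / k_e = 8.44 / 0.445 = 18.966
AUC_0→∞ = 72.7825 + 18.966 = 91.7485 µg/mL·hr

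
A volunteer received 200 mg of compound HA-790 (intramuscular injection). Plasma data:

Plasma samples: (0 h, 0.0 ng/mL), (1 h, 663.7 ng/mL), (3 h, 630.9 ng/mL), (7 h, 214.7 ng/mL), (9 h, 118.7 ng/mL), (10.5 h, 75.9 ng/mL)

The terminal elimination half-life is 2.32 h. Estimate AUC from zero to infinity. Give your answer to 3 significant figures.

AUC = 4050 ng/mL·h

Trapezoidal AUC_0→10.5:
  [0→1]: (0.0+663.7)/2 × 1 = 331.85
  [1→3]: (663.7+630.9)/2 × 2 = 1294.6
  [3→7]: (630.9+214.7)/2 × 4 = 1691.2
  [7→9]: (214.7+118.7)/2 × 2 = 333.4
  [9→10.5]: (118.7+75.9)/2 × 1.5 = 145.95
  Sum = 3797.0 ng/mL·h
k_e = ln2 / t½ = 0.693147 / 2.32 = 0.2988 h^-1
Extrapolated tail: C_last / k_e = 75.9 / 0.2988 = 254.016
AUC_0→∞ = 3797.0 + 254.016 = 4051.016 ng/mL·h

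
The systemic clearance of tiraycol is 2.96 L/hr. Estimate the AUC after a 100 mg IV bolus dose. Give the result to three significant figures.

AUC_0→∞ = Dose_iv / CL
        = 100 / 2.96 = 33.7838 mg/L·hr

AUC = 33.8 mg/L·hr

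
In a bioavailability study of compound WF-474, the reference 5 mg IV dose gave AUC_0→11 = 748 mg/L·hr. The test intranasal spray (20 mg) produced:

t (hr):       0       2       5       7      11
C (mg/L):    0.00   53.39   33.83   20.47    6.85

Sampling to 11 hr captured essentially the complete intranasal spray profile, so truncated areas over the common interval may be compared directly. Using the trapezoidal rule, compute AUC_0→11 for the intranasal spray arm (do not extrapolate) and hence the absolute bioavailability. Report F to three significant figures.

F = 0.0980

Trapezoidal AUC_0→11 (intranasal spray):
  [0→2]: (0.00+53.39)/2 × 2 = 53.39
  [2→5]: (53.39+33.83)/2 × 3 = 130.83
  [5→7]: (33.83+20.47)/2 × 2 = 54.3
  [7→11]: (20.47+6.85)/2 × 4 = 54.64
  Sum = 293.16 mg/L·hr
F = (AUC_ev/D_ev)/(AUC_iv/D_iv) = (293.16/20)/(748/5) = 14.658/149.6 = 0.0980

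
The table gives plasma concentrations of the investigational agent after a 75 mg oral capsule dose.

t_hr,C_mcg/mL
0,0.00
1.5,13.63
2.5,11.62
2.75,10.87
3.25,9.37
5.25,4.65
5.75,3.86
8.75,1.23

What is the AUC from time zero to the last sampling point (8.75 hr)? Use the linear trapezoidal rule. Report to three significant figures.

Trapezoidal AUC_0→8.75:
  [0→1.5]: (0.00+13.63)/2 × 1.5 = 10.2225
  [1.5→2.5]: (13.63+11.62)/2 × 1 = 12.625
  [2.5→2.75]: (11.62+10.87)/2 × 0.25 = 2.81125
  [2.75→3.25]: (10.87+9.37)/2 × 0.5 = 5.06
  [3.25→5.25]: (9.37+4.65)/2 × 2 = 14.02
  [5.25→5.75]: (4.65+3.86)/2 × 0.5 = 2.1275
  [5.75→8.75]: (3.86+1.23)/2 × 3 = 7.635
  Sum = 54.50125 mcg/mL·hr

AUC = 54.5 mcg/mL·hr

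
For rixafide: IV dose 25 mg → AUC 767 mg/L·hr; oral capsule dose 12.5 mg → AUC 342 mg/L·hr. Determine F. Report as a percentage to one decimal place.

F = 89.2%

F = (AUC_ev / D_ev) / (AUC_iv / D_iv)
  = (342/12.5) / (767/25)
  = 27.36 / 30.68 = 0.8918
  = 89.18%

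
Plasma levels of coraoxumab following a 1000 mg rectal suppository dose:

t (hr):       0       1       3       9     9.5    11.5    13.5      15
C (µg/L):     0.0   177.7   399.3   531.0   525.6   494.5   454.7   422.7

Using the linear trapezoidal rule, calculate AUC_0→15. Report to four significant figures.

Trapezoidal AUC_0→15:
  [0→1]: (0.0+177.7)/2 × 1 = 88.85
  [1→3]: (177.7+399.3)/2 × 2 = 577.0
  [3→9]: (399.3+531.0)/2 × 6 = 2790.9
  [9→9.5]: (531.0+525.6)/2 × 0.5 = 264.15
  [9.5→11.5]: (525.6+494.5)/2 × 2 = 1020.1
  [11.5→13.5]: (494.5+454.7)/2 × 2 = 949.2
  [13.5→15]: (454.7+422.7)/2 × 1.5 = 658.05
  Sum = 6348.25 µg/L·hr

AUC = 6348 µg/L·hr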